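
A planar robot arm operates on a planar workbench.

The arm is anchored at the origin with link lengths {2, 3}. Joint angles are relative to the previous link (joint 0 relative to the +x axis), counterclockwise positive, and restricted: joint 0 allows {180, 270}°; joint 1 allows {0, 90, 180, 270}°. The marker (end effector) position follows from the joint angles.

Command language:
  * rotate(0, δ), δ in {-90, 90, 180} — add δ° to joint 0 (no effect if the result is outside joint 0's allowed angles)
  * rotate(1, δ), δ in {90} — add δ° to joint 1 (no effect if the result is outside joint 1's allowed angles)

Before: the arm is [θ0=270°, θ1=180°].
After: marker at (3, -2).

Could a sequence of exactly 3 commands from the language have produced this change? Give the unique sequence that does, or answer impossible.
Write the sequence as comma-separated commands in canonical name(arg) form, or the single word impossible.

t0: [θ0=270°, θ1=180°]
step 1 (rotate(1, 90)): [θ0=270°, θ1=270°]
step 2 (rotate(1, 90)): [θ0=270°, θ1=0°]
step 3 (rotate(1, 90)): [θ0=270°, θ1=90°]
all 64 alternatives checked — unique.

rotate(1, 90), rotate(1, 90), rotate(1, 90)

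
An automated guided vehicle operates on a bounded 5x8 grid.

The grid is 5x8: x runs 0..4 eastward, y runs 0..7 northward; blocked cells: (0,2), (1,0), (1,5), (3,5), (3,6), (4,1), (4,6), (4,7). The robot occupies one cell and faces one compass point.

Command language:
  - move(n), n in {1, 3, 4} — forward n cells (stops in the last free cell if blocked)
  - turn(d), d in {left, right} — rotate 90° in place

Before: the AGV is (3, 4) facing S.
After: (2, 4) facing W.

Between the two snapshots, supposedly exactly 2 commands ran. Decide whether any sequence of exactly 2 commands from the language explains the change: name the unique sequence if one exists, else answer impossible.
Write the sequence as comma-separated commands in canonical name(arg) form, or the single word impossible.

key: position moved to (2,4) AND the heading swung to W — translation plus rotation needed
t0: (3, 4) facing S
t=1 turn(right) ⇒ (3, 4) facing W
t=2 move(1) ⇒ (2, 4) facing W
no rival 2-sequence matches.

turn(right), move(1)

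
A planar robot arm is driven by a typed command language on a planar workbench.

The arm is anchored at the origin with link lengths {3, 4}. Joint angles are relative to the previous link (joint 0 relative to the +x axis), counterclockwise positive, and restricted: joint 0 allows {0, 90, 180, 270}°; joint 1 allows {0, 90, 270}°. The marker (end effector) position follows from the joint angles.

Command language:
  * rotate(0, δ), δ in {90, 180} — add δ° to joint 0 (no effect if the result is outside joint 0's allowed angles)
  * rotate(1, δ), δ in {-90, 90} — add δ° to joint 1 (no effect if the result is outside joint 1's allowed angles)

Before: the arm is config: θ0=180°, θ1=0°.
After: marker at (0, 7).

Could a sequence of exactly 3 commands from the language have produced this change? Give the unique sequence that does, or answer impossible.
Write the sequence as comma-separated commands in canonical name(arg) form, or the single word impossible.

initial: config: θ0=180°, θ1=0°
step 1 (rotate(0, 90)): config: θ0=270°, θ1=0°
step 2 (rotate(0, 90)): config: θ0=0°, θ1=0°
step 3 (rotate(0, 90)): config: θ0=90°, θ1=0°
no other 3-command option fits: unique.

rotate(0, 90), rotate(0, 90), rotate(0, 90)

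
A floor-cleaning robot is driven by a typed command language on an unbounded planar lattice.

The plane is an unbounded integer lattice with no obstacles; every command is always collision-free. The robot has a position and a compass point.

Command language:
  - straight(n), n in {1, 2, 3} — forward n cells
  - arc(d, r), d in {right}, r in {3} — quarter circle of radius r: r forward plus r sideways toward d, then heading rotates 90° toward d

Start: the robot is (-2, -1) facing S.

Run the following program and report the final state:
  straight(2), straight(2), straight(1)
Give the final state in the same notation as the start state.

t0: (-2, -1) facing S
step 1 (straight(2)): (-2, -3) facing S
step 2 (straight(2)): (-2, -5) facing S
step 3 (straight(1)): (-2, -6) facing S

(-2, -6) facing S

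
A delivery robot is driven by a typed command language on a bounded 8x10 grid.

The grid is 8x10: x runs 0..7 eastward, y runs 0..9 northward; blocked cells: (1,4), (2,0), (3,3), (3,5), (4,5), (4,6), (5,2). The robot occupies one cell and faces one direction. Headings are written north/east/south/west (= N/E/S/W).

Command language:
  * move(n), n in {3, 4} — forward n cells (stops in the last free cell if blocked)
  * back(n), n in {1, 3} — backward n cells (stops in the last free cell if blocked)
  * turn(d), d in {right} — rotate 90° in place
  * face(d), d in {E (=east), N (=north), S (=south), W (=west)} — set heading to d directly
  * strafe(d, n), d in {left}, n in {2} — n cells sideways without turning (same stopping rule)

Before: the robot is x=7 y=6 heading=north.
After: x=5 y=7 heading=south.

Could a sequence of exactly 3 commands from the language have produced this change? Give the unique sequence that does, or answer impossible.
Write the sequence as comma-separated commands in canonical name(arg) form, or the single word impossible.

key: order matters: swapping strafe(left, 2) and back(1) lands elsewhere
start: x=7 y=6 heading=north
t=1 strafe(left, 2) ⇒ x=5 y=6 heading=north
t=2 face(S) ⇒ x=5 y=6 heading=south
t=3 back(1) ⇒ x=5 y=7 heading=south
no rival 3-sequence matches.

strafe(left, 2), face(S), back(1)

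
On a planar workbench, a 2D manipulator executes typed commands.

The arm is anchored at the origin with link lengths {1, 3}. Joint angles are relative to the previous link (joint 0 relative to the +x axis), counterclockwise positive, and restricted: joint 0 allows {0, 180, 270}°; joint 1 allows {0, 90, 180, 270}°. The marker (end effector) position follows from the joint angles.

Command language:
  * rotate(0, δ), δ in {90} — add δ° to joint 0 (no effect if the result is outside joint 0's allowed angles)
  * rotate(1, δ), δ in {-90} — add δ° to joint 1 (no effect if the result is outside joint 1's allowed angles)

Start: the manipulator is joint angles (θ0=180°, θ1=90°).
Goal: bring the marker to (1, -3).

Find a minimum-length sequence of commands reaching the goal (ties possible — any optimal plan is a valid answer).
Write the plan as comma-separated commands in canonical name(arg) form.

initial: joint angles (θ0=180°, θ1=90°)
t=1 rotate(0, 90) ⇒ joint angles (θ0=270°, θ1=90°)
t=2 rotate(0, 90) ⇒ joint angles (θ0=0°, θ1=90°)
t=3 rotate(1, -90) ⇒ joint angles (θ0=0°, θ1=0°)
t=4 rotate(1, -90) ⇒ joint angles (θ0=0°, θ1=270°)
nothing shorter than 4 reaches the goal.

rotate(0, 90), rotate(0, 90), rotate(1, -90), rotate(1, -90)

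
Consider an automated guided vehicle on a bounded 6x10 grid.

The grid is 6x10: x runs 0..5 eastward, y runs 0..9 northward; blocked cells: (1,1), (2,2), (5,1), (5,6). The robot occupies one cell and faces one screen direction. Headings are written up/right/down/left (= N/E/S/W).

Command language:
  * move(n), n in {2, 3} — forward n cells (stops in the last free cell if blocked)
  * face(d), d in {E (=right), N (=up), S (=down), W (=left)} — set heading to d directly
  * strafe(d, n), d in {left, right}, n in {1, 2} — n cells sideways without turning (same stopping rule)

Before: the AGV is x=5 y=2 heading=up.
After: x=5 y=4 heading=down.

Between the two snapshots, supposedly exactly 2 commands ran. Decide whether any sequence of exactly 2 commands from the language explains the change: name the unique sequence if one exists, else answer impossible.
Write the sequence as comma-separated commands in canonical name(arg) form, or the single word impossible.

move(2), face(S)

key: cell and facing (now S) both changed — the 2 commands mix motion and turning
from: x=5 y=2 heading=up
step 1 (move(2)): x=5 y=4 heading=up
step 2 (face(S)): x=5 y=4 heading=down
no other 2-command option fits: unique.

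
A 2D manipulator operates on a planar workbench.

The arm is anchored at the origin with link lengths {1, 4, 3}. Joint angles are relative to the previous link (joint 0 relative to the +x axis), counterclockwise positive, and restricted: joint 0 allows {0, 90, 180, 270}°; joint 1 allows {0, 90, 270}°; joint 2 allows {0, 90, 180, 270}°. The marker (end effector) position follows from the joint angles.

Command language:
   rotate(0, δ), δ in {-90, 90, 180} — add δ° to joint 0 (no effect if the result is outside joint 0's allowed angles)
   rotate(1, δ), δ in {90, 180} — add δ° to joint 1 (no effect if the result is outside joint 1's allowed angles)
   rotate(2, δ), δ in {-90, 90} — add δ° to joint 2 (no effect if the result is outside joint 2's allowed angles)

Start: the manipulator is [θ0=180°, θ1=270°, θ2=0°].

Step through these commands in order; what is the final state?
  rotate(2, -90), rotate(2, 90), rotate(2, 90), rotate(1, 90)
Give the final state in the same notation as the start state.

from: [θ0=180°, θ1=270°, θ2=0°]
t=1 rotate(2, -90) ⇒ [θ0=180°, θ1=270°, θ2=270°]
t=2 rotate(2, 90) ⇒ [θ0=180°, θ1=270°, θ2=0°]
t=3 rotate(2, 90) ⇒ [θ0=180°, θ1=270°, θ2=90°]
t=4 rotate(1, 90) ⇒ [θ0=180°, θ1=0°, θ2=90°]

[θ0=180°, θ1=0°, θ2=90°]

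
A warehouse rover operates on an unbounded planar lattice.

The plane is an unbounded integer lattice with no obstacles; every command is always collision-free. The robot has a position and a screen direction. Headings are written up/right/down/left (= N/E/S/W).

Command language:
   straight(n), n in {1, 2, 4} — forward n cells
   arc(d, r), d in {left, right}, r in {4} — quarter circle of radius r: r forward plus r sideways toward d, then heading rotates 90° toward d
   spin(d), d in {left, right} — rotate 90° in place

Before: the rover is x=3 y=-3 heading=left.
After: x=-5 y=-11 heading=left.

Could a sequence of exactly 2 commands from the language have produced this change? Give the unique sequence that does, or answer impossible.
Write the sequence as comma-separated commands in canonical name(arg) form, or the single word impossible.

key: still facing W at the end — net rotation zero over 2 steps
from: x=3 y=-3 heading=left
[1] after arc(left, 4): x=-1 y=-7 heading=down
[2] after arc(right, 4): x=-5 y=-11 heading=left
all 49 alternatives checked — unique.

arc(left, 4), arc(right, 4)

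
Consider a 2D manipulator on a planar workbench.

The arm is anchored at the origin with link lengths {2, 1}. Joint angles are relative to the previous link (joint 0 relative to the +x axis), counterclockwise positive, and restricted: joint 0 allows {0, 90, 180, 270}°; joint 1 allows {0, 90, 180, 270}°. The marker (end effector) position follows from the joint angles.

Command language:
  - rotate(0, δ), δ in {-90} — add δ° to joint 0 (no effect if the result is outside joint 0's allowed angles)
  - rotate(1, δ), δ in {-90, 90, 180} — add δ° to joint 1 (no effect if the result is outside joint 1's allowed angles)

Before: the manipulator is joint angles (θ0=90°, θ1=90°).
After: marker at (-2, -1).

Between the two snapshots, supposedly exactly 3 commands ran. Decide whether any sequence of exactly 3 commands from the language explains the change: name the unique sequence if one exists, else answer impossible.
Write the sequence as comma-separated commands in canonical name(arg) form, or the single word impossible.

rotate(0, -90), rotate(0, -90), rotate(0, -90)

t0: joint angles (θ0=90°, θ1=90°)
[1] after rotate(0, -90): joint angles (θ0=0°, θ1=90°)
[2] after rotate(0, -90): joint angles (θ0=270°, θ1=90°)
[3] after rotate(0, -90): joint angles (θ0=180°, θ1=90°)
no rival 3-sequence matches.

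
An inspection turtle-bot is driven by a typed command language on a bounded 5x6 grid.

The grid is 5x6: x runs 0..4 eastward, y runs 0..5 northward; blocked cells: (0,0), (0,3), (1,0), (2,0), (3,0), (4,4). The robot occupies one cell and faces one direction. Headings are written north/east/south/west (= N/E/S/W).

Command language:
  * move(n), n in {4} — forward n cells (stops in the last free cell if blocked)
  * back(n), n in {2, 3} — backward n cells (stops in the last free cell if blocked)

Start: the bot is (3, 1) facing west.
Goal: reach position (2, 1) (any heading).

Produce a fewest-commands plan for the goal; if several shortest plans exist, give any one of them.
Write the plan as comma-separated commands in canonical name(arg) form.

move(4), back(2)

start: (3, 1) facing west
step 1 (move(4)): (0, 1) facing west
step 2 (back(2)): (2, 1) facing west
minimal: 2 command(s), checked below 2.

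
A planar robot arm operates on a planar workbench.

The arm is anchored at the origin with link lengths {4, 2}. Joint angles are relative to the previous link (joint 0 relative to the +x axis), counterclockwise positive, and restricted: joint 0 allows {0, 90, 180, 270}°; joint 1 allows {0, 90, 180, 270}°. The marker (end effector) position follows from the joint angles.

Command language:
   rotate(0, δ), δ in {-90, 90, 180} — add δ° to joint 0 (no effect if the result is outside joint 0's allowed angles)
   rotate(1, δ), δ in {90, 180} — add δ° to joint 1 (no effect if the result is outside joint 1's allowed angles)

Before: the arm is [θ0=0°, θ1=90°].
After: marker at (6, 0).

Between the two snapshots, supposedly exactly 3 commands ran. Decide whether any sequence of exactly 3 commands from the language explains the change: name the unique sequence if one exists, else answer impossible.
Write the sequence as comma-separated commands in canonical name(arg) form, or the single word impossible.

rotate(1, 90), rotate(1, 90), rotate(1, 90)

begin: [θ0=0°, θ1=90°]
step 1 (rotate(1, 90)): [θ0=0°, θ1=180°]
step 2 (rotate(1, 90)): [θ0=0°, θ1=270°]
step 3 (rotate(1, 90)): [θ0=0°, θ1=0°]
no other 3-command option fits: unique.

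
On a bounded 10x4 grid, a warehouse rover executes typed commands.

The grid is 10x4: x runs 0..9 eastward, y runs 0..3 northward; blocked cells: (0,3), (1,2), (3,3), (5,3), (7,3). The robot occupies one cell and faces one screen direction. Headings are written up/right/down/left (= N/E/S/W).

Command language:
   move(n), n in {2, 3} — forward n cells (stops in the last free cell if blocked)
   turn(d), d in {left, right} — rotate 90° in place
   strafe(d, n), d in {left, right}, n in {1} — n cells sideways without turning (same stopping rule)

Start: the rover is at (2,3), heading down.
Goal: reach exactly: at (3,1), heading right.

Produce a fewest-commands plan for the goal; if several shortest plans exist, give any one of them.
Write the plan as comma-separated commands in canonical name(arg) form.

move(2), strafe(left, 1), turn(left)

t0: at (2,3), heading down
[1] after move(2): at (2,1), heading down
[2] after strafe(left, 1): at (3,1), heading down
[3] after turn(left): at (3,1), heading right
nothing shorter than 3 reaches the goal.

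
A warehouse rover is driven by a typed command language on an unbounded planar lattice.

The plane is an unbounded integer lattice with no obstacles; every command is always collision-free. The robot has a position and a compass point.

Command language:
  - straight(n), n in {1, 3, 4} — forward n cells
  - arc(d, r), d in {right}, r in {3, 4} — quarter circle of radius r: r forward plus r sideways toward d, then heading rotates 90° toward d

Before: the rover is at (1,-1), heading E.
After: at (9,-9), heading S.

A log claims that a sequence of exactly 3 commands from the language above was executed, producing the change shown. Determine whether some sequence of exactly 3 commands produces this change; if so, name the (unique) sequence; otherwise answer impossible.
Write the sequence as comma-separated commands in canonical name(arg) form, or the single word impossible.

straight(4), arc(right, 4), straight(4)

key: position moved to (9,-9) AND the heading swung to S — translation plus rotation needed
start: at (1,-1), heading E
t=1 straight(4) ⇒ at (5,-1), heading E
t=2 arc(right, 4) ⇒ at (9,-5), heading S
t=3 straight(4) ⇒ at (9,-9), heading S
all 125 alternatives checked — unique.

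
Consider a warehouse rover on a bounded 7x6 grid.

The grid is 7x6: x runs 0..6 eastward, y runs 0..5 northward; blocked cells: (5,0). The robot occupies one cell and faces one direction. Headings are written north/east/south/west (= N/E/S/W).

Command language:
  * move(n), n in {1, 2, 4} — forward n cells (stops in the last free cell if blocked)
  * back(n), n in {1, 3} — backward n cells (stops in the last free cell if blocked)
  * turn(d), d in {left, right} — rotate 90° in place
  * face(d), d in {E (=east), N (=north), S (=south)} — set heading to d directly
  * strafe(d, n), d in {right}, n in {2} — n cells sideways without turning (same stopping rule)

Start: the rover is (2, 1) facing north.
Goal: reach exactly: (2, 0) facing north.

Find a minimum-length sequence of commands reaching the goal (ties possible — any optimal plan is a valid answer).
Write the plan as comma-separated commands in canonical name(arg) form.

begin: (2, 1) facing north
step 1 (back(3)): (2, 0) facing north
minimal: 1 command(s), checked below 1.

back(3)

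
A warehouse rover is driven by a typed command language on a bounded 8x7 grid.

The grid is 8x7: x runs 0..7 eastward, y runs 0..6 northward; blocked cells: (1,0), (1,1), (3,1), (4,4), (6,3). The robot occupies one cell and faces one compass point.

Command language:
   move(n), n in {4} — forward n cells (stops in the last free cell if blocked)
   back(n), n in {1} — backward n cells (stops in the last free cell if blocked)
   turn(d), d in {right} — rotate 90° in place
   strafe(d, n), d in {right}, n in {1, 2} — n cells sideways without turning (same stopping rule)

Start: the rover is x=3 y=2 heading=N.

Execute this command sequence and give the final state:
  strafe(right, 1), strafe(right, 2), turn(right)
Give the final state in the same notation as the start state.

x=6 y=2 heading=E

t0: x=3 y=2 heading=N
[1] after strafe(right, 1): x=4 y=2 heading=N
[2] after strafe(right, 2): x=6 y=2 heading=N
[3] after turn(right): x=6 y=2 heading=E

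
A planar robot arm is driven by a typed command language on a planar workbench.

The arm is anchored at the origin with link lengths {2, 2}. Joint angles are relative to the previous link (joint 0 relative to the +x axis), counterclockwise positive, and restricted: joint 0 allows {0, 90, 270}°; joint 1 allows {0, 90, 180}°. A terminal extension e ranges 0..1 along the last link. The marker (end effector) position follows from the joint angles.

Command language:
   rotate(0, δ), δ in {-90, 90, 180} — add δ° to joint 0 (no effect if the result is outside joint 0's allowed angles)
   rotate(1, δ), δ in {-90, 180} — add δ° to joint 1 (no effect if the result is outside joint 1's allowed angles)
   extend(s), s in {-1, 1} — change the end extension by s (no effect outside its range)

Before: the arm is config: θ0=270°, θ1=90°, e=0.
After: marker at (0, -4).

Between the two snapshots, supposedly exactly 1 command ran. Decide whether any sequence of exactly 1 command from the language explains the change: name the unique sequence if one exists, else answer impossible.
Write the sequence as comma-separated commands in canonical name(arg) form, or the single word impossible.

initial: config: θ0=270°, θ1=90°, e=0
[1] after rotate(1, -90): config: θ0=270°, θ1=0°, e=0
no rival 1-sequence matches.

rotate(1, -90)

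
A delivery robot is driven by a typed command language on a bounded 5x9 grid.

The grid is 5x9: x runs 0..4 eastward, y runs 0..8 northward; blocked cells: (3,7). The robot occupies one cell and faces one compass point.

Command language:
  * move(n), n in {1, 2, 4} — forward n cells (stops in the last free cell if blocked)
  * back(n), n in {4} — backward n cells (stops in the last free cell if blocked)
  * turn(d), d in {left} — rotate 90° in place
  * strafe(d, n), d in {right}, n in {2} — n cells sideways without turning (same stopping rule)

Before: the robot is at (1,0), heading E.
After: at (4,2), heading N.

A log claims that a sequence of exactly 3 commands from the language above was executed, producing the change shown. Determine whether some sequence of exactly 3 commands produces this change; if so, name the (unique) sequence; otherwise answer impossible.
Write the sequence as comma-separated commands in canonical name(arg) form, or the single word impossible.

key: move(4) runs into the grid edge before its full distance
t0: at (1,0), heading E
[1] after move(4): at (4,0), heading E
[2] after turn(left): at (4,0), heading N
[3] after move(2): at (4,2), heading N
no other 3-command option fits: unique.

move(4), turn(left), move(2)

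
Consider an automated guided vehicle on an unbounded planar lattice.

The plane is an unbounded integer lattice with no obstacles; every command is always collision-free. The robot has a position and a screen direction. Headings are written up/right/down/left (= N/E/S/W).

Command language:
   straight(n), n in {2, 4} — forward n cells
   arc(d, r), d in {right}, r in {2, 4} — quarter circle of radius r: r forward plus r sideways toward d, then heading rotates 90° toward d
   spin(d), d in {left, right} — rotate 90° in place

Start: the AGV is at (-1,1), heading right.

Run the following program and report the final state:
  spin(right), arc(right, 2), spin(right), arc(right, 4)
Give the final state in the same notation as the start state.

initial: at (-1,1), heading right
[1] after spin(right): at (-1,1), heading down
[2] after arc(right, 2): at (-3,-1), heading left
[3] after spin(right): at (-3,-1), heading up
[4] after arc(right, 4): at (1,3), heading right

at (1,3), heading right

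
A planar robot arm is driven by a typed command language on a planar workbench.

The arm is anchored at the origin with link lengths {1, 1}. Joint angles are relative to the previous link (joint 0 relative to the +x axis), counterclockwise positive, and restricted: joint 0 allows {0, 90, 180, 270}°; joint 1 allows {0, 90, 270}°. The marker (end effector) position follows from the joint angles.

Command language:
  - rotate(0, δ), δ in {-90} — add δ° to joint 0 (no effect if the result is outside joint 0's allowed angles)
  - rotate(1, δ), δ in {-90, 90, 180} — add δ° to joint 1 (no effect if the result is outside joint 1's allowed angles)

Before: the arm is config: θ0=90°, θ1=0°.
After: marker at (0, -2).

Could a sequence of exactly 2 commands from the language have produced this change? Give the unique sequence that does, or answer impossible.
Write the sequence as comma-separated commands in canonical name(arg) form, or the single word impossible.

rotate(0, -90), rotate(0, -90)

initial: config: θ0=90°, θ1=0°
step 1 (rotate(0, -90)): config: θ0=0°, θ1=0°
step 2 (rotate(0, -90)): config: θ0=270°, θ1=0°
all 16 alternatives checked — unique.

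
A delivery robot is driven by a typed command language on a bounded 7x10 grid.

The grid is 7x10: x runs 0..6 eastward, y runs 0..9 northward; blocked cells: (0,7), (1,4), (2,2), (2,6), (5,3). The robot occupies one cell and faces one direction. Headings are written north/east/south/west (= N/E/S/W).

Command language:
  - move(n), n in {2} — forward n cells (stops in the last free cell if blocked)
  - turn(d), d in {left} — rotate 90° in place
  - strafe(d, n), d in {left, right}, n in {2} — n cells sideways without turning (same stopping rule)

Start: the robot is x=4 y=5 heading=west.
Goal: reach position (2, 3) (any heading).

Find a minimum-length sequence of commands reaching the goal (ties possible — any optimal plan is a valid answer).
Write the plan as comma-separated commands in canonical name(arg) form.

t0: x=4 y=5 heading=west
t=1 move(2) ⇒ x=2 y=5 heading=west
t=2 strafe(left, 2) ⇒ x=2 y=3 heading=west
nothing shorter than 2 reaches the goal.

move(2), strafe(left, 2)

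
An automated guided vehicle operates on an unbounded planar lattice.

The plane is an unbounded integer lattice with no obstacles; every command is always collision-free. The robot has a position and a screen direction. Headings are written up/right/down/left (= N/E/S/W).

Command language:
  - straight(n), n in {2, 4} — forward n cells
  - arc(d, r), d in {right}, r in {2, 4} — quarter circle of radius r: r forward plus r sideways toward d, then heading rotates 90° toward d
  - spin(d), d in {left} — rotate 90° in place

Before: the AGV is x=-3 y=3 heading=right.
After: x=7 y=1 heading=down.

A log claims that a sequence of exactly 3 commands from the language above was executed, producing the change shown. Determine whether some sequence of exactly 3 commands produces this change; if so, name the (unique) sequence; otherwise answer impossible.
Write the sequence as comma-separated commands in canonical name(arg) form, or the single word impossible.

straight(4), straight(4), arc(right, 2)

key: cell and facing (now S) both changed — the 3 commands mix motion and turning
start: x=-3 y=3 heading=right
t=1 straight(4) ⇒ x=1 y=3 heading=right
t=2 straight(4) ⇒ x=5 y=3 heading=right
t=3 arc(right, 2) ⇒ x=7 y=1 heading=down
no other 3-command option fits: unique.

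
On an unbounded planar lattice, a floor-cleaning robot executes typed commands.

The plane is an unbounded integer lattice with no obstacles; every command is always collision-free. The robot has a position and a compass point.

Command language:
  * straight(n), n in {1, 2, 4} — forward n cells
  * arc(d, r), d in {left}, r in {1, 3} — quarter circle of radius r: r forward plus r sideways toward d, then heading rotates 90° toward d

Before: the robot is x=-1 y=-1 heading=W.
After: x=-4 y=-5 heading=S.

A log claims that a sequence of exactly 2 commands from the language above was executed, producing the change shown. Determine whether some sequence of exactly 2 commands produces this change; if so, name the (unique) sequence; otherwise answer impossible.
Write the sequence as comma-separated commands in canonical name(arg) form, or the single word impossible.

key: position moved to (-4,-5) AND the heading swung to S — translation plus rotation needed
start: x=-1 y=-1 heading=W
step 1 (arc(left, 3)): x=-4 y=-4 heading=S
step 2 (straight(1)): x=-4 y=-5 heading=S
no other 2-command option fits: unique.

arc(left, 3), straight(1)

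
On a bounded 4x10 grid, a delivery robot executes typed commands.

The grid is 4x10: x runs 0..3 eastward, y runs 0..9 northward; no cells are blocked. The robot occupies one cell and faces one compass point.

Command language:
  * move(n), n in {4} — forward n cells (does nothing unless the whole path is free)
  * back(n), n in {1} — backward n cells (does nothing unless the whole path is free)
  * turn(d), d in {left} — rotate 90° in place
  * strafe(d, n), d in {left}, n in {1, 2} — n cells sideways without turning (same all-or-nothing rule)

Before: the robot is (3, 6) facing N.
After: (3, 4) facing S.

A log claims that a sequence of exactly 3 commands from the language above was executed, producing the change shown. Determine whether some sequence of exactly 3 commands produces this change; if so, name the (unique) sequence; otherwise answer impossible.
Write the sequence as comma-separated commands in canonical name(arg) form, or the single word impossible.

key: position moved to (3,4) AND the heading swung to S — translation plus rotation needed
from: (3, 6) facing N
t=1 turn(left) ⇒ (3, 6) facing W
t=2 strafe(left, 2) ⇒ (3, 4) facing W
t=3 turn(left) ⇒ (3, 4) facing S
all 125 alternatives checked — unique.

turn(left), strafe(left, 2), turn(left)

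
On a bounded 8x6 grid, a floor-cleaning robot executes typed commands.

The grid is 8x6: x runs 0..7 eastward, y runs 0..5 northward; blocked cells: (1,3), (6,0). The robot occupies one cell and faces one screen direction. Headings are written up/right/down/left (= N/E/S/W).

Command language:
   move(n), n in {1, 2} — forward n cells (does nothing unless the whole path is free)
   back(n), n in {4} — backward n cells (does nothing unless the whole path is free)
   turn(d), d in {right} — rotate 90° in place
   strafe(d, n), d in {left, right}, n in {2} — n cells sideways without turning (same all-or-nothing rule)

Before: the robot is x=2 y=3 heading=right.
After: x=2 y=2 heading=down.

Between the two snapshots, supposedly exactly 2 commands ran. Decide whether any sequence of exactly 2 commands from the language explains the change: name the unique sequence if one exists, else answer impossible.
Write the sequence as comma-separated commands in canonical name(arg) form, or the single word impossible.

turn(right), move(1)

key: running move(1) before turn(right) would end elsewhere — order is forced
t0: x=2 y=3 heading=right
1. turn(right) → x=2 y=3 heading=down
2. move(1) → x=2 y=2 heading=down
no other 2-command option fits: unique.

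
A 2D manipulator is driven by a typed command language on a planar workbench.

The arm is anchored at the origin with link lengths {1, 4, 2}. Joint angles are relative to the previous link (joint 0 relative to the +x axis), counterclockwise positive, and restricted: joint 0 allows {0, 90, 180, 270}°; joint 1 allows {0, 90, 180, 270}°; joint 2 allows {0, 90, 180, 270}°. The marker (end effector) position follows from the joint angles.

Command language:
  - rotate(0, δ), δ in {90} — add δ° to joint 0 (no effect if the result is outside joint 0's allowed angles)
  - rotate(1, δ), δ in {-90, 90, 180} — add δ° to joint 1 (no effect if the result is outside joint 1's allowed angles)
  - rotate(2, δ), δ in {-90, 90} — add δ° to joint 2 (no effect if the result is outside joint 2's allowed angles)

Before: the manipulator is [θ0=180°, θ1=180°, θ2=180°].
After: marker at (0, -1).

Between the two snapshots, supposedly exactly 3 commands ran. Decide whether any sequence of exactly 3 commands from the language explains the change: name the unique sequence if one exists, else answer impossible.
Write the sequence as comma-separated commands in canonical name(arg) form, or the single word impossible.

start: [θ0=180°, θ1=180°, θ2=180°]
step 1 (rotate(0, 90)): [θ0=270°, θ1=180°, θ2=180°]
step 2 (rotate(0, 90)): [θ0=0°, θ1=180°, θ2=180°]
step 3 (rotate(0, 90)): [θ0=90°, θ1=180°, θ2=180°]
all 216 alternatives checked — unique.

rotate(0, 90), rotate(0, 90), rotate(0, 90)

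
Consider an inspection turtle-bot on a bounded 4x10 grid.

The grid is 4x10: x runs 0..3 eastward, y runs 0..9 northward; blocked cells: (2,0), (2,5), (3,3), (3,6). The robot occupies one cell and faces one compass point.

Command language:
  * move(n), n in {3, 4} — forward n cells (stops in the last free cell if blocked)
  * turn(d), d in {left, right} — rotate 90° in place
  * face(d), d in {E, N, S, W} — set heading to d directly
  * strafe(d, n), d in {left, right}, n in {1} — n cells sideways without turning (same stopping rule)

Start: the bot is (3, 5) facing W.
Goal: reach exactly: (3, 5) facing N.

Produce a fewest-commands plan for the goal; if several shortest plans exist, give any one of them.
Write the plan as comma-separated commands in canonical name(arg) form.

turn(right)

begin: (3, 5) facing W
t=1 turn(right) ⇒ (3, 5) facing N
minimal: 1 command(s), checked below 1.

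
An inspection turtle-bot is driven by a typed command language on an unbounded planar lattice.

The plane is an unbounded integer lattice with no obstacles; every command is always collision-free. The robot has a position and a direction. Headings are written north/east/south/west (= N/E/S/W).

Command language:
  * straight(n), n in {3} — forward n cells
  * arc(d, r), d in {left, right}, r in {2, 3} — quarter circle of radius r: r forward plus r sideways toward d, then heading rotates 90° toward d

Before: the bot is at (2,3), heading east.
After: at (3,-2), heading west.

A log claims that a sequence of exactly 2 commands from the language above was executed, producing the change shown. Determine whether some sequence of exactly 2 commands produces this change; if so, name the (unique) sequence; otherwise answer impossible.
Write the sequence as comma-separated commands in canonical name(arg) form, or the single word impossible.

arc(right, 3), arc(right, 2)

key: cell and facing (now W) both changed — the 2 commands mix motion and turning
start: at (2,3), heading east
t=1 arc(right, 3) ⇒ at (5,0), heading south
t=2 arc(right, 2) ⇒ at (3,-2), heading west
uniquely the one of 25 2-step routes that fits.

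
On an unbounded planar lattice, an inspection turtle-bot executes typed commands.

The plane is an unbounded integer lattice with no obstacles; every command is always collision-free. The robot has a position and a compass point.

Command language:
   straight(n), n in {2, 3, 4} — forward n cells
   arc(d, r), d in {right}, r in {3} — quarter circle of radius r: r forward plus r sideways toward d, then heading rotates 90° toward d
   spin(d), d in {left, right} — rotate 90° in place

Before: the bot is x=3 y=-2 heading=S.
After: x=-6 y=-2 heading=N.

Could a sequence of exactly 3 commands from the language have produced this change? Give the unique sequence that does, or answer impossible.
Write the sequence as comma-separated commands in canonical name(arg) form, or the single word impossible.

arc(right, 3), straight(3), arc(right, 3)

key: cell and facing (now N) both changed — the 3 commands mix motion and turning
begin: x=3 y=-2 heading=S
1. arc(right, 3) → x=0 y=-5 heading=W
2. straight(3) → x=-3 y=-5 heading=W
3. arc(right, 3) → x=-6 y=-2 heading=N
no rival 3-sequence matches.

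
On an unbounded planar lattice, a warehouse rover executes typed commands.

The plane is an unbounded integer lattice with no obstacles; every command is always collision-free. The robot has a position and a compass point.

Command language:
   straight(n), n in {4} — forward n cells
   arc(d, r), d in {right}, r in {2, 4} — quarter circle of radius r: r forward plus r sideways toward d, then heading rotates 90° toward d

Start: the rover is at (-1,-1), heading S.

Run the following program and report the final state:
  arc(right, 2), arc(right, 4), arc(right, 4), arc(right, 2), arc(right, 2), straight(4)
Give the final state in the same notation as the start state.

at (-7,1), heading W

begin: at (-1,-1), heading S
step 1 (arc(right, 2)): at (-3,-3), heading W
step 2 (arc(right, 4)): at (-7,1), heading N
step 3 (arc(right, 4)): at (-3,5), heading E
step 4 (arc(right, 2)): at (-1,3), heading S
step 5 (arc(right, 2)): at (-3,1), heading W
step 6 (straight(4)): at (-7,1), heading W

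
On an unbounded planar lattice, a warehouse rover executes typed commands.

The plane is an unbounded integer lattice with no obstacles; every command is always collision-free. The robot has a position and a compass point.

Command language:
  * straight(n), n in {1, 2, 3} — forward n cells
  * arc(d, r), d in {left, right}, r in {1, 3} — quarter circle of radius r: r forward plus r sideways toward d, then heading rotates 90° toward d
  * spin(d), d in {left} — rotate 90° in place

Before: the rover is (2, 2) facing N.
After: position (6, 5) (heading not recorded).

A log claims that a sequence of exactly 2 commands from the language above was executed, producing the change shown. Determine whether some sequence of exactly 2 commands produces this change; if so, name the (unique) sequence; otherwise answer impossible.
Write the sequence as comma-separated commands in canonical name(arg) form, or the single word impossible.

arc(right, 3), straight(1)

key: running straight(1) before arc(right, 3) would end elsewhere — order is forced
start: (2, 2) facing N
t=1 arc(right, 3) ⇒ (5, 5) facing E
t=2 straight(1) ⇒ (6, 5) facing E
no other 2-command option fits: unique.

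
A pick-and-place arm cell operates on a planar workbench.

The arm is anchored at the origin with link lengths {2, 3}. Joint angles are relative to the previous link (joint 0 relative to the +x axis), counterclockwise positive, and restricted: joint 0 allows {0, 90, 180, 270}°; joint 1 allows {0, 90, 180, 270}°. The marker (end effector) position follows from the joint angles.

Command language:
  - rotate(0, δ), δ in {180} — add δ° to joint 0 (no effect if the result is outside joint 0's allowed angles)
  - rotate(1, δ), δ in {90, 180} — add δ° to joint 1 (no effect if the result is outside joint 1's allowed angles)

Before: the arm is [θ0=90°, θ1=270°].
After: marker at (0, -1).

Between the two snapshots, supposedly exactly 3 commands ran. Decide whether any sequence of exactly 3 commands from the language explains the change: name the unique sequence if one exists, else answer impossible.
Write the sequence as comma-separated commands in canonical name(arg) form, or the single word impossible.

initial: [θ0=90°, θ1=270°]
[1] after rotate(1, 90): [θ0=90°, θ1=0°]
[2] after rotate(1, 90): [θ0=90°, θ1=90°]
[3] after rotate(1, 90): [θ0=90°, θ1=180°]
uniquely the one of 27 3-step routes that fits.

rotate(1, 90), rotate(1, 90), rotate(1, 90)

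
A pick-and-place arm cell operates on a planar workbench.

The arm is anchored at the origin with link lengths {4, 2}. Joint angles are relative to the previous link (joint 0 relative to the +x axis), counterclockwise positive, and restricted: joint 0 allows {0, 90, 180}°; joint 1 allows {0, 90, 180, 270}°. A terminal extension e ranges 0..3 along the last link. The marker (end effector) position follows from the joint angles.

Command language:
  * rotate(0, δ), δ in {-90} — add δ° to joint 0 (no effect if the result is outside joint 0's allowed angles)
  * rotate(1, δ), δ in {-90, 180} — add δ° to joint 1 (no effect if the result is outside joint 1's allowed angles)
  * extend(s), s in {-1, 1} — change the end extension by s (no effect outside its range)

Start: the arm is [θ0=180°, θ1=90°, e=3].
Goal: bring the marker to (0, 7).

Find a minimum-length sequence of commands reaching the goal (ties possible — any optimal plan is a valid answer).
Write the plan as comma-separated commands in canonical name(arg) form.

rotate(1, -90), rotate(0, -90), extend(-1), extend(-1)

from: [θ0=180°, θ1=90°, e=3]
step 1 (rotate(1, -90)): [θ0=180°, θ1=0°, e=3]
step 2 (rotate(0, -90)): [θ0=90°, θ1=0°, e=3]
step 3 (extend(-1)): [θ0=90°, θ1=0°, e=2]
step 4 (extend(-1)): [θ0=90°, θ1=0°, e=1]
nothing shorter than 4 reaches the goal.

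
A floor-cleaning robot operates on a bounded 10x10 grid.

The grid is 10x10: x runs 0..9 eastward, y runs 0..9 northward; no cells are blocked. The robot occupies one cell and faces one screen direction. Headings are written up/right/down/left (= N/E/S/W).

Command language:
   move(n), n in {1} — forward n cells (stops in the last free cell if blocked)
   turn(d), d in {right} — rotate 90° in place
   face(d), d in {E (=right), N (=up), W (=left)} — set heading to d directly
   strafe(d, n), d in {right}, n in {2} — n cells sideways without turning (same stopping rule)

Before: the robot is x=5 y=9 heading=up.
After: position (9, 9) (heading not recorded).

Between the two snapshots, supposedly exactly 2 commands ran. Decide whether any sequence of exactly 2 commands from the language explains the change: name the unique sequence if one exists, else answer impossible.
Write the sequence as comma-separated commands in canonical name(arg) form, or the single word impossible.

strafe(right, 2), strafe(right, 2)

t0: x=5 y=9 heading=up
1. strafe(right, 2) → x=7 y=9 heading=up
2. strafe(right, 2) → x=9 y=9 heading=up
no rival 2-sequence matches.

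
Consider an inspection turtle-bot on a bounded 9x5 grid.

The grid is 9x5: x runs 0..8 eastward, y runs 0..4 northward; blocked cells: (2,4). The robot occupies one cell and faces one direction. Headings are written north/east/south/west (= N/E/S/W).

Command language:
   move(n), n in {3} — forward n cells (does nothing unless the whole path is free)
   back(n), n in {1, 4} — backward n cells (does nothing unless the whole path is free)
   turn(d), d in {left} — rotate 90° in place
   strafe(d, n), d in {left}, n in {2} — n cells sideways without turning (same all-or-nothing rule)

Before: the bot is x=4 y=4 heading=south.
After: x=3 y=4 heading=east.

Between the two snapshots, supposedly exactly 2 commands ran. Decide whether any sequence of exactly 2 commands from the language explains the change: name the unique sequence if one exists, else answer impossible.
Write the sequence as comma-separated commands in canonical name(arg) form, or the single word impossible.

turn(left), back(1)

key: position moved to (3,4) AND the heading swung to E — translation plus rotation needed
t0: x=4 y=4 heading=south
[1] after turn(left): x=4 y=4 heading=east
[2] after back(1): x=3 y=4 heading=east
no other 2-command option fits: unique.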